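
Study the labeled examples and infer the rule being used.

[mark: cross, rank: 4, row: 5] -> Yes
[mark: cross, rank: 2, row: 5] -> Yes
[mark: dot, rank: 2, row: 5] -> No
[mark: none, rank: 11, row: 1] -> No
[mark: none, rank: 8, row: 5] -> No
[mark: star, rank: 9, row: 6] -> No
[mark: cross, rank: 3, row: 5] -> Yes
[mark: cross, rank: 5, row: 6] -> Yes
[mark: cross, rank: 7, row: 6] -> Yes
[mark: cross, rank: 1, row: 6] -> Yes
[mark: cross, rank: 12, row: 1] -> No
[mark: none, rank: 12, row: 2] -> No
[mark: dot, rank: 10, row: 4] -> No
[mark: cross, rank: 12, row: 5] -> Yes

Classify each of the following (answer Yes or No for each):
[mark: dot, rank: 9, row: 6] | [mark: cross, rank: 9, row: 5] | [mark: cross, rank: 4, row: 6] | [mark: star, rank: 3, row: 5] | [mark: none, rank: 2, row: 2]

No, Yes, Yes, No, No

The simplest hypothesis consistent with all the labels is: mark is cross AND row ≥ 2.
No: [mark: dot, rank: 9, row: 6], since mark is dot, row = 6.
Yes: [mark: cross, rank: 9, row: 5], since mark is cross, row = 5.
Yes: [mark: cross, rank: 4, row: 6], since mark is cross, row = 6.
No: [mark: star, rank: 3, row: 5], since mark is star, row = 5.
No: [mark: none, rank: 2, row: 2], since mark is none, row = 2.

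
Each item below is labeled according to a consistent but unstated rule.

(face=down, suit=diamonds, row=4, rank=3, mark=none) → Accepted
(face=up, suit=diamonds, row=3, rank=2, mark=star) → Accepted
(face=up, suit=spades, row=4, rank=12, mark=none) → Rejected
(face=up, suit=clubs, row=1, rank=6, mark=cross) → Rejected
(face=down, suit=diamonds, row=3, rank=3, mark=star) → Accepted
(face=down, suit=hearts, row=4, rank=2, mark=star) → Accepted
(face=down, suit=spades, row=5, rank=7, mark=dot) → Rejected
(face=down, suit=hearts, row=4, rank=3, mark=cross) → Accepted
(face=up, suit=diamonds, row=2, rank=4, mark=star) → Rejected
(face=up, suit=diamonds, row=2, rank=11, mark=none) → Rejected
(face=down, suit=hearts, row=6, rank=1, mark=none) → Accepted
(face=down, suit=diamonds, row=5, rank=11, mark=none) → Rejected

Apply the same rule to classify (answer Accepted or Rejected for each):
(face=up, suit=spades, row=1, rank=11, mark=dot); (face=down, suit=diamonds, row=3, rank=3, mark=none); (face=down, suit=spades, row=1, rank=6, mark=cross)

Rejected, Accepted, Rejected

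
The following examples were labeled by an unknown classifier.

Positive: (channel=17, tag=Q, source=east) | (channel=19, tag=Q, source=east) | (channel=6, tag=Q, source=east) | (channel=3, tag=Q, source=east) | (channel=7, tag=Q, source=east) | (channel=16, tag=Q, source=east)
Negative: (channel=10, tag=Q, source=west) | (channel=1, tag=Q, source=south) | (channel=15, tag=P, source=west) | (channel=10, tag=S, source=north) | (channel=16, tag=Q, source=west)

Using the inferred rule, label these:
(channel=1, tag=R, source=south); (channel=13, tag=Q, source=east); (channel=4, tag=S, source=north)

Looking at the examples, the only property every 'Positive' case has and every 'Negative' case lacks is: source is east.
(channel=1, tag=R, source=south): source is south, does not satisfy this → Negative. (channel=13, tag=Q, source=east): source is east, meets the rule → Positive. (channel=4, tag=S, source=north): source is north, does not satisfy this → Negative.

Negative, Positive, Negative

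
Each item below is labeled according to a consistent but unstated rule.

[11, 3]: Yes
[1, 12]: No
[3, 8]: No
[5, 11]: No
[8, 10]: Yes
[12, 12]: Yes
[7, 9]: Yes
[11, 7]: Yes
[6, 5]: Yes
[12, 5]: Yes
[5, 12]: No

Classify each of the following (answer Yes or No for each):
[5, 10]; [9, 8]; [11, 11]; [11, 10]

No, Yes, Yes, Yes

'Yes' ⟺ first ≥ 6.
No: [5, 10], since first 5.
Yes: [9, 8], since first 9.
Yes: [11, 11], since first 11.
Yes: [11, 10], since first 11.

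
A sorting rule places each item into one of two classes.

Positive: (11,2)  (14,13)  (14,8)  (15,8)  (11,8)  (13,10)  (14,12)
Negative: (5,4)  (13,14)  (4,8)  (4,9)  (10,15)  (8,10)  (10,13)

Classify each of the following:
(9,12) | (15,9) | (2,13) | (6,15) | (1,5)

Negative, Positive, Negative, Negative, Negative

One predicate separates the groups cleanly: first > second AND sum ≥ 12.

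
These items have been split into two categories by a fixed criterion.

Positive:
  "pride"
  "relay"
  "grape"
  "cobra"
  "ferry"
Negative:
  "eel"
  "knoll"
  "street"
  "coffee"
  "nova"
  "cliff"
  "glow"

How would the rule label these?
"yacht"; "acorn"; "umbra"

Negative, Positive, Positive

Rule: odd length AND contains 'r'. This holds for each 'Positive' example and fails for each 'Negative' one.
Negative: "yacht", since length 5, no 'r'.
Positive: "acorn", since length 5, has 'r'.
Positive: "umbra", since length 5, has 'r'.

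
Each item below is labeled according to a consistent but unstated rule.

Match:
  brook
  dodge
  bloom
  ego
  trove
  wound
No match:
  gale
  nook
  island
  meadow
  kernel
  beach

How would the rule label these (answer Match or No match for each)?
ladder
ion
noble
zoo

Rule: odd length AND contains 'o'. This holds for each 'Match' example and fails for each 'No match' one.
ladder → length 6, no 'o' → No match. ion → length 3, has 'o' → Match. noble → length 5, has 'o' → Match. zoo → length 3, has 'o' → Match.

No match, Match, Match, Match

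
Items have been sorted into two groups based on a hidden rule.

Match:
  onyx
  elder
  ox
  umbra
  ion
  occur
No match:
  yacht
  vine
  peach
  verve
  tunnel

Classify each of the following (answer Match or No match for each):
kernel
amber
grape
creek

No match, Match, No match, No match

Every 'Match' example satisfies: starts with a vowel. None of the 'No match' examples do.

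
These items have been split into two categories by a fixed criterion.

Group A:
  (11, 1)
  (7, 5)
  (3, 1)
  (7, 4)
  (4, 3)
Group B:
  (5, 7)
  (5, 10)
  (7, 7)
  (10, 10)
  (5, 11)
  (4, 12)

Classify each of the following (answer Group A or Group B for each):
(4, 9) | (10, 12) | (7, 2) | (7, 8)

Group B, Group B, Group A, Group B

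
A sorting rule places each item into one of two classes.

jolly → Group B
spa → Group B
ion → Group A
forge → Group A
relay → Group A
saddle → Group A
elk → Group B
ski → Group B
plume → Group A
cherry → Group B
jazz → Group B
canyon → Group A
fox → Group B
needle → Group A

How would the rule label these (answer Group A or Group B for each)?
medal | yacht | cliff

Group A, Group B, Group B

The rule appears to be: has ≥ 2 vowels.
medal → 2 vowels → Group A.
yacht → 1 vowel → Group B.
cliff → 1 vowel → Group B.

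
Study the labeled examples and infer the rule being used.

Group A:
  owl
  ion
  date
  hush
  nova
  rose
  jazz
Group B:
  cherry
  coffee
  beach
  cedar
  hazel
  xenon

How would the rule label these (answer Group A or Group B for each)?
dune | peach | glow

A rule that fits every label: length ≤ 4 — true of each 'Group A' example, false of each 'Group B' one.
dune → length 4 → Group A. peach → length 5 → Group B. glow → length 4 → Group A.

Group A, Group B, Group A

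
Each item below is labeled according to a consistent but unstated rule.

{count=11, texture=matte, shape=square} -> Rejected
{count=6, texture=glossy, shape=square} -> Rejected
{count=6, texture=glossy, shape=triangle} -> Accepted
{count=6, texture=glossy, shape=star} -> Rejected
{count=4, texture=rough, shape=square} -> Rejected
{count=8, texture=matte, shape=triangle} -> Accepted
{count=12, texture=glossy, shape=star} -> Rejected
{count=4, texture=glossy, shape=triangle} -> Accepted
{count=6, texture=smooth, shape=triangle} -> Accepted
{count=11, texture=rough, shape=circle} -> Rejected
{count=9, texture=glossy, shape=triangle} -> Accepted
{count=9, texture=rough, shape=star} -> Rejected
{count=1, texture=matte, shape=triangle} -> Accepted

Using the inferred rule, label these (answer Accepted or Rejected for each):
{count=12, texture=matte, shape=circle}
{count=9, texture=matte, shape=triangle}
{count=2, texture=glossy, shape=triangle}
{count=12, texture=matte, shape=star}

Rejected, Accepted, Accepted, Rejected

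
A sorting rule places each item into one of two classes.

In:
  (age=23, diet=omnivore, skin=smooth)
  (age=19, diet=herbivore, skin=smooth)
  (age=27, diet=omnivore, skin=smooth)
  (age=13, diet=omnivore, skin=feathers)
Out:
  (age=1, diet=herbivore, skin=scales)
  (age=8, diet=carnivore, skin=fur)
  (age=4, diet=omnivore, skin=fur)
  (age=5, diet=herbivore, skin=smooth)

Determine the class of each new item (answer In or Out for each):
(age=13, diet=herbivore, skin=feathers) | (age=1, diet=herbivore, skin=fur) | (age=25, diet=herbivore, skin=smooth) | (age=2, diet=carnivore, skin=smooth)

In, Out, In, Out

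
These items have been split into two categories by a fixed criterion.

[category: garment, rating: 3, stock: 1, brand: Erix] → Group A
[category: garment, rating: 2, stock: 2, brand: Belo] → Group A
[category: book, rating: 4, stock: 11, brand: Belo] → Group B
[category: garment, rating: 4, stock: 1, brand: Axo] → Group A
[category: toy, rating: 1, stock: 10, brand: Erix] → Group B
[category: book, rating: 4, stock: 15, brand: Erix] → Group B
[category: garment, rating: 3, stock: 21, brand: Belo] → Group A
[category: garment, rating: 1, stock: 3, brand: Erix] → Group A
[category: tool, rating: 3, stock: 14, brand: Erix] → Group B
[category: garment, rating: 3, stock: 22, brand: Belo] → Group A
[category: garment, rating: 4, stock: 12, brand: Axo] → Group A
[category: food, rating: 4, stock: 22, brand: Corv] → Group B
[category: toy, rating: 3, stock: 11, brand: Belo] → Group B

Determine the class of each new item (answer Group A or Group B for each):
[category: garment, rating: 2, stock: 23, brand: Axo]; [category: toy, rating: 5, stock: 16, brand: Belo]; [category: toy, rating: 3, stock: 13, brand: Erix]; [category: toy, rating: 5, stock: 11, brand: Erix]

Group A, Group B, Group B, Group B

The classifier is using: category is garment.
[category: garment, rating: 2, stock: 23, brand: Axo] — category is garment, hence Group A.
[category: toy, rating: 5, stock: 16, brand: Belo] — category is toy, hence Group B.
[category: toy, rating: 3, stock: 13, brand: Erix] — category is toy, hence Group B.
[category: toy, rating: 5, stock: 11, brand: Erix] — category is toy, hence Group B.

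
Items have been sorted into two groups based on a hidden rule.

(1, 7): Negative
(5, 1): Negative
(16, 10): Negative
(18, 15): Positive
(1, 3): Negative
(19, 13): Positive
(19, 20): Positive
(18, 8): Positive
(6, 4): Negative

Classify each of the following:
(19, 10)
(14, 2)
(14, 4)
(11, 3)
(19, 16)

Positive, Negative, Negative, Negative, Positive

The distinguishing property — first ≥ 18 — holds for all the 'Positive' cases and none of the 'Negative' cases.
(19, 10) — first 19, hence Positive.
(14, 2) — first 14, hence Negative.
(14, 4) — first 14, hence Negative.
(11, 3) — first 11, hence Negative.
(19, 16) — first 19, hence Positive.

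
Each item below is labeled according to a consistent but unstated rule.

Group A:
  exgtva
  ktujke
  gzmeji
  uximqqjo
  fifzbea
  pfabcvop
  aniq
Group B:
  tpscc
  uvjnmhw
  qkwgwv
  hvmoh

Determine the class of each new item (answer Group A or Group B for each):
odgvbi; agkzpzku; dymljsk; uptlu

Group A, Group A, Group B, Group A

The simplest hypothesis consistent with all the labels is: has ≥ 2 vowels.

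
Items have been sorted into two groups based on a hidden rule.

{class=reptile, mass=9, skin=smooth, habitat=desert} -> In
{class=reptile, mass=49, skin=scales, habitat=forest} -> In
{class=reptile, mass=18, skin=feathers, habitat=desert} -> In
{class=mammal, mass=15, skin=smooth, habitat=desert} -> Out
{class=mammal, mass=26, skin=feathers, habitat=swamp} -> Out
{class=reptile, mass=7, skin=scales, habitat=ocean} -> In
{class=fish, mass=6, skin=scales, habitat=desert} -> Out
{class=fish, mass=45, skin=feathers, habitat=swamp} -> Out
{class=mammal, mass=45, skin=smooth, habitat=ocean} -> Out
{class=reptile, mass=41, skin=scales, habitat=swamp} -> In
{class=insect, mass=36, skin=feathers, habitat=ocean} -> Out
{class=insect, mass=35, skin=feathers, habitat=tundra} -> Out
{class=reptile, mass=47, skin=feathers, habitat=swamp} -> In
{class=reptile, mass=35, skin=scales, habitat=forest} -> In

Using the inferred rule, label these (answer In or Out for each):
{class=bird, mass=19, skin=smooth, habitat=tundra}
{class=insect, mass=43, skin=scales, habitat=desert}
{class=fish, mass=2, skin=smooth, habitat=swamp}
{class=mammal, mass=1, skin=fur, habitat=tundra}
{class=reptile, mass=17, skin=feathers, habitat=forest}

'In' ⟺ class is reptile.
{class=bird, mass=19, skin=smooth, habitat=tundra} → class is bird → Out. {class=insect, mass=43, skin=scales, habitat=desert} → class is insect → Out. {class=fish, mass=2, skin=smooth, habitat=swamp} → class is fish → Out. {class=mammal, mass=1, skin=fur, habitat=tundra} → class is mammal → Out. {class=reptile, mass=17, skin=feathers, habitat=forest} → class is reptile → In.

Out, Out, Out, Out, In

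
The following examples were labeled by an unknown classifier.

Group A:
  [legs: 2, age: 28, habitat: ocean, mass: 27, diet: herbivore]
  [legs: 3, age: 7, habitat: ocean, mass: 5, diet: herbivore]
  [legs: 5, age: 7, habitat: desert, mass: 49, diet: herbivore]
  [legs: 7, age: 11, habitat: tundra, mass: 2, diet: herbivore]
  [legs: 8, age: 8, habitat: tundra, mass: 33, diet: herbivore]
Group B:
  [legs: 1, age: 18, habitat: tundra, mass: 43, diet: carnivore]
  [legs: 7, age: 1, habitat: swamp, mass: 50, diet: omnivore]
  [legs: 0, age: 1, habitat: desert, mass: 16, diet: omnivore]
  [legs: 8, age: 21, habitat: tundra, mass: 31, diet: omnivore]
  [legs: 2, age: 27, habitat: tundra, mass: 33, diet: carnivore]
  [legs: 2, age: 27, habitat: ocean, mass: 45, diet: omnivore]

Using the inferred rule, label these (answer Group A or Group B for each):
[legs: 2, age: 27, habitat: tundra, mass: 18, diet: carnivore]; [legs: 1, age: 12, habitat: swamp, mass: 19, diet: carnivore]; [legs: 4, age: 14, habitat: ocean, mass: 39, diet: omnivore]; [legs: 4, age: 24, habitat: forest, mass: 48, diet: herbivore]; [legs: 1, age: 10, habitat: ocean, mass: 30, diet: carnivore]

Checking candidate rules against both groups, what survives is: diet is herbivore.
[legs: 2, age: 27, habitat: tundra, mass: 18, diet: carnivore] — diet is carnivore, hence Group B. [legs: 1, age: 12, habitat: swamp, mass: 19, diet: carnivore] — diet is carnivore, hence Group B. [legs: 4, age: 14, habitat: ocean, mass: 39, diet: omnivore] — diet is omnivore, hence Group B. [legs: 4, age: 24, habitat: forest, mass: 48, diet: herbivore] — diet is herbivore, hence Group A. [legs: 1, age: 10, habitat: ocean, mass: 30, diet: carnivore] — diet is carnivore, hence Group B.

Group B, Group B, Group B, Group A, Group B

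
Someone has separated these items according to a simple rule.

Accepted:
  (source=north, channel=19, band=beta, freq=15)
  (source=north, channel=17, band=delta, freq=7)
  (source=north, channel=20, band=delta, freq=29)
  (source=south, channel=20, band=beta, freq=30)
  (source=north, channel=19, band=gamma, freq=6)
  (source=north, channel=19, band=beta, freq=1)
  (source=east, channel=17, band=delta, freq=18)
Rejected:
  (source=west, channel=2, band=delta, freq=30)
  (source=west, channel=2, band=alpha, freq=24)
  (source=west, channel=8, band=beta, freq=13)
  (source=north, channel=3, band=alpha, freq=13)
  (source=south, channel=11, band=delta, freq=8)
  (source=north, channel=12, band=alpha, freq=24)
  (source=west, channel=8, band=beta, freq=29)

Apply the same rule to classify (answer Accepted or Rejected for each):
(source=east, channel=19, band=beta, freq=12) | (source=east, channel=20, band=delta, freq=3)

Accepted, Accepted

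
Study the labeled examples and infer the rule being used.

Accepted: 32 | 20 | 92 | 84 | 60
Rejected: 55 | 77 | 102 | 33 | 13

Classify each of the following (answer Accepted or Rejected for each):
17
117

Rejected, Rejected

'Accepted' ⟺ multiple of 4.
17 → 17 = 4·4 + 1 → Rejected.
117 → 117 = 4·29 + 1 → Rejected.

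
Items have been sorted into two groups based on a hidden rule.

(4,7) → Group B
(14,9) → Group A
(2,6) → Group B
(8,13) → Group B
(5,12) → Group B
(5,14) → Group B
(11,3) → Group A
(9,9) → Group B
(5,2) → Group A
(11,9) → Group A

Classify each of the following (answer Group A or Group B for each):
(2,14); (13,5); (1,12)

Group B, Group A, Group B

One predicate separates the groups cleanly: first > second.
(2,14) — 2 < 14, hence Group B.
(13,5) — 13 > 5, hence Group A.
(1,12) — 1 < 12, hence Group B.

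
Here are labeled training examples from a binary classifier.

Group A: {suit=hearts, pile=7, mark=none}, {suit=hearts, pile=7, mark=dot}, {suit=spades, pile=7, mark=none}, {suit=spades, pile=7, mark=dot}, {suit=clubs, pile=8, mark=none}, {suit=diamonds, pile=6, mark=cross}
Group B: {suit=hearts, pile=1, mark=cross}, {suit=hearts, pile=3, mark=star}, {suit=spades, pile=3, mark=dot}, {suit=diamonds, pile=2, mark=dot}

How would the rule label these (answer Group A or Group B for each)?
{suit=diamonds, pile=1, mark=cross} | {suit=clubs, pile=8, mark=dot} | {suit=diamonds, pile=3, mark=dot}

Group B, Group A, Group B

The common property of the 'Group A' items is: pile ≥ 6. No 'Group B' item has it.
Group B: {suit=diamonds, pile=1, mark=cross}, since pile = 1. Group A: {suit=clubs, pile=8, mark=dot}, since pile = 8. Group B: {suit=diamonds, pile=3, mark=dot}, since pile = 3.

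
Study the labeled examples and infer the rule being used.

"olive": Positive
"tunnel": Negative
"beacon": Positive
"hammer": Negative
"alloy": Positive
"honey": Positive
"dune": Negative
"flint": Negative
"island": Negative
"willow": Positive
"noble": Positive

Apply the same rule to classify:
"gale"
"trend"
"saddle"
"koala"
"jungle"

Negative, Negative, Negative, Positive, Negative

The pattern is that an item is 'Positive' exactly when: contains 'o'.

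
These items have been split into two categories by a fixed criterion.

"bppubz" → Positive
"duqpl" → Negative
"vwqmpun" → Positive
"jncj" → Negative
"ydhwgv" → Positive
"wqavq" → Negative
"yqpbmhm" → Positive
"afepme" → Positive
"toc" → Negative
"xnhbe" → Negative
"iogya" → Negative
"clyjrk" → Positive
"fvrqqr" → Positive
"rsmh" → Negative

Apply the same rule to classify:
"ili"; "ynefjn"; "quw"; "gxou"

Negative, Positive, Negative, Negative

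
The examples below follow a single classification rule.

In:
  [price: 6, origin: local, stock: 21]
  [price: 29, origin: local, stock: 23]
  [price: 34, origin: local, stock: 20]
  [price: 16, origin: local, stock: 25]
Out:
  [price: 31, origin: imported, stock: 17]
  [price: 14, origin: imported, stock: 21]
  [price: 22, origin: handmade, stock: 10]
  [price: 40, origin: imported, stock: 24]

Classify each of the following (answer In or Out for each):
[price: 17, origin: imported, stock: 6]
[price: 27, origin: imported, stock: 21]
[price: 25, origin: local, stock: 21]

Out, Out, In

All 'In' examples share one property — origin is local — and every 'Out' example lacks it.
[price: 17, origin: imported, stock: 6] → origin is imported → Out.
[price: 27, origin: imported, stock: 21] → origin is imported → Out.
[price: 25, origin: local, stock: 21] → origin is local → In.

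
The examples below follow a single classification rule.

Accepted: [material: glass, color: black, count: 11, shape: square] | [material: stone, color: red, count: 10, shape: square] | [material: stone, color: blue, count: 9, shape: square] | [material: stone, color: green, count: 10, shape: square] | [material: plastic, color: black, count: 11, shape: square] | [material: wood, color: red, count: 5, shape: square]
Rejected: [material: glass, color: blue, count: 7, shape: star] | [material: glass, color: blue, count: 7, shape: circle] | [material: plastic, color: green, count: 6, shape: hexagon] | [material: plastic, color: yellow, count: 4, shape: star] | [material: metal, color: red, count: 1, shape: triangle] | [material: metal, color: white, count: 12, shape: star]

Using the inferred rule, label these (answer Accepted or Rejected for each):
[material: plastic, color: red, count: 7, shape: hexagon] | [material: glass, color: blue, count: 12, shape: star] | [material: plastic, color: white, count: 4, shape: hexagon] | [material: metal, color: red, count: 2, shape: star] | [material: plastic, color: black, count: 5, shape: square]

The distinguishing property — shape is square — holds for all the 'Accepted' cases and none of the 'Rejected' cases.

Rejected, Rejected, Rejected, Rejected, Accepted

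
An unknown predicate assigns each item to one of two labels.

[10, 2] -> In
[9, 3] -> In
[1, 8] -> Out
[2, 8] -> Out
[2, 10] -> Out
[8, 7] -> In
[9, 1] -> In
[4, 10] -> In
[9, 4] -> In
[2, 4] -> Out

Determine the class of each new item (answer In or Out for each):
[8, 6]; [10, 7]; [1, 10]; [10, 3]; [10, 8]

All 'In' examples share one property — first ≥ 3 — and every 'Out' example lacks it.
[8, 6] → first 8 → In.
[10, 7] → first 10 → In.
[1, 10] → first 1 → Out.
[10, 3] → first 10 → In.
[10, 8] → first 10 → In.

In, In, Out, In, In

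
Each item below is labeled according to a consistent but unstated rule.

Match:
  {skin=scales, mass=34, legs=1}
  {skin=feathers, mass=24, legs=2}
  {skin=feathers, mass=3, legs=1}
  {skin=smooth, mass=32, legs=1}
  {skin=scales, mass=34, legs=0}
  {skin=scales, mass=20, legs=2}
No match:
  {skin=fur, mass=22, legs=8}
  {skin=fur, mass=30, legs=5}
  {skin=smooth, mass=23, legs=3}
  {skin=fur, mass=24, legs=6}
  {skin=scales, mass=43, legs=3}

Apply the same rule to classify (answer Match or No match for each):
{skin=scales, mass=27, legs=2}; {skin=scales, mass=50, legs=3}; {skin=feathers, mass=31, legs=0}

Match, No match, Match

The common property of the 'Match' items is: legs ≤ 2. No 'No match' item has it.
Match: {skin=scales, mass=27, legs=2}, since legs = 2.
No match: {skin=scales, mass=50, legs=3}, since legs = 3.
Match: {skin=feathers, mass=31, legs=0}, since legs = 0.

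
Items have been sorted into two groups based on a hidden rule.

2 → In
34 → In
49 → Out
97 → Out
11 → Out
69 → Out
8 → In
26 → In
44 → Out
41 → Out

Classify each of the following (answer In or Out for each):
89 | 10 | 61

Out, In, Out

Every 'In' example satisfies: even AND at most 34. None of the 'Out' examples do.
89 → 89 is odd, 89 > 34 → Out.
10 → 10 is even, 10 ≤ 34 → In.
61 → 61 is odd, 61 > 34 → Out.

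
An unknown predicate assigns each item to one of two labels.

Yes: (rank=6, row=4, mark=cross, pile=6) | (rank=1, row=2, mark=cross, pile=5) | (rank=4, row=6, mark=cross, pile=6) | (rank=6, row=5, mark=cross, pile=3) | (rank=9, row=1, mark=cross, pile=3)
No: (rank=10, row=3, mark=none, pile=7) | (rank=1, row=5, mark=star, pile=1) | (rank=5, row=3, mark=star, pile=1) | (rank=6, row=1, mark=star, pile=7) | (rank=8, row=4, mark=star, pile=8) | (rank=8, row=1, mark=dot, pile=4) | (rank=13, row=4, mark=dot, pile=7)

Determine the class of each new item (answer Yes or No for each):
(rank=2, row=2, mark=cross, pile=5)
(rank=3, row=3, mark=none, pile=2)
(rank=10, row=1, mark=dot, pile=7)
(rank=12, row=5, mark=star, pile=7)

Yes, No, No, No

Looking at the examples, the only property every 'Yes' case has and every 'No' case lacks is: mark is cross.
Yes: (rank=2, row=2, mark=cross, pile=5), since mark is cross. No: (rank=3, row=3, mark=none, pile=2), since mark is none. No: (rank=10, row=1, mark=dot, pile=7), since mark is dot. No: (rank=12, row=5, mark=star, pile=7), since mark is star.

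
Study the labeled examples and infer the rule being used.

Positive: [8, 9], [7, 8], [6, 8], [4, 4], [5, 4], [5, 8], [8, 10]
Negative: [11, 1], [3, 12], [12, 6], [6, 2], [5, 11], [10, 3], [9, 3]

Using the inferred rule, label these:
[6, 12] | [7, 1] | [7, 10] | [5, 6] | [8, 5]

The classifier is using: |first − second| ≤ 3.
Negative: [6, 12], since |6−12| = 6.
Negative: [7, 1], since |7−1| = 6.
Positive: [7, 10], since |7−10| = 3.
Positive: [5, 6], since |5−6| = 1.
Positive: [8, 5], since |8−5| = 3.

Negative, Negative, Positive, Positive, Positive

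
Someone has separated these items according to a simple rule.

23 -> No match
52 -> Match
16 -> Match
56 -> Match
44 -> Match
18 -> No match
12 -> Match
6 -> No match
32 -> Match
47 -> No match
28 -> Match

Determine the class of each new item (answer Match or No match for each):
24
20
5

Match, Match, No match

The pattern is that an item is 'Match' exactly when: multiple of 4.
24: 24 = 4·6, matches → Match.
20: 20 = 4·5, matches → Match.
5: 5 = 4·1 + 1, doesn't match → No match.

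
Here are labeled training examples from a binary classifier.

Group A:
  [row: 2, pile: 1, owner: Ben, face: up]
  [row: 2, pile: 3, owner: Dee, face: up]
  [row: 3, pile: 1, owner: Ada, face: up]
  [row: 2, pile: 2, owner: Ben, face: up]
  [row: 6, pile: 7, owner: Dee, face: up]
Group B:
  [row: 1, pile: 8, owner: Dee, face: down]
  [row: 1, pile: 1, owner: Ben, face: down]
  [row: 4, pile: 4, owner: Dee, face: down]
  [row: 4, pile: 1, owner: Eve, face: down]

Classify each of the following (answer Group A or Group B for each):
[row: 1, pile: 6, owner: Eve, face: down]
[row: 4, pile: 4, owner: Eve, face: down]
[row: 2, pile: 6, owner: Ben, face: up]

Group B, Group B, Group A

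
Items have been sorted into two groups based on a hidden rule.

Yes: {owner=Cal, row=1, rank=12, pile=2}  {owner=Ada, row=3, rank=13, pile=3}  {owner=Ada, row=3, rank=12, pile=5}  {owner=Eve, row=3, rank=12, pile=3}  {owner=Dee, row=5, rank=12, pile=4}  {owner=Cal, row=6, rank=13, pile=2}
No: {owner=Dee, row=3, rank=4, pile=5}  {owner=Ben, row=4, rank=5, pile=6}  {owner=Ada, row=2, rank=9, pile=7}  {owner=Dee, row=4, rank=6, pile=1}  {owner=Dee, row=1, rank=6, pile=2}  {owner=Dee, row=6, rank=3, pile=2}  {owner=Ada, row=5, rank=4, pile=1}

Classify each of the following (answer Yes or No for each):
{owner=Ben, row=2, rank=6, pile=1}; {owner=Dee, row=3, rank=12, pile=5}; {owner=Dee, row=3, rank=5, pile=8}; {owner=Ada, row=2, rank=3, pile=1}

No, Yes, No, No

All 'Yes' examples share one property — rank ≥ 12 — and every 'No' example lacks it.
{owner=Ben, row=2, rank=6, pile=1} — rank = 6, hence No.
{owner=Dee, row=3, rank=12, pile=5} — rank = 12, hence Yes.
{owner=Dee, row=3, rank=5, pile=8} — rank = 5, hence No.
{owner=Ada, row=2, rank=3, pile=1} — rank = 3, hence No.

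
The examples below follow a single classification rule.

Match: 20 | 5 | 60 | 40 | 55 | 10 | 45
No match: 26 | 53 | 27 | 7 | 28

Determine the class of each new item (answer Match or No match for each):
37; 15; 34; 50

No match, Match, No match, Match

Comparing the two groups points to one rule — multiple of 5.
37: 37 = 5·7 + 2, doesn't qualify → No match. 15: 15 = 5·3, has this property → Match. 34: 34 = 5·6 + 4, doesn't qualify → No match. 50: 50 = 5·10, has this property → Match.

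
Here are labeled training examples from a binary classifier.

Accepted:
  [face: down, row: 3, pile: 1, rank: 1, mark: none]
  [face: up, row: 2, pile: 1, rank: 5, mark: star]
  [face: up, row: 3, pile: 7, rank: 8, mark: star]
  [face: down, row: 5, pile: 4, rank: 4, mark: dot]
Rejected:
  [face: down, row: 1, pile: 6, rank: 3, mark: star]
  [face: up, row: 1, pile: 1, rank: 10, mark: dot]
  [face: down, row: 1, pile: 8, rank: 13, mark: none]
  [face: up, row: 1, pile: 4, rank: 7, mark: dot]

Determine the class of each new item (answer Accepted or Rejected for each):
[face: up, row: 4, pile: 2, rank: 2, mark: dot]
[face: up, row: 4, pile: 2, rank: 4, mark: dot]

The pattern is that an item is 'Accepted' exactly when: row ≥ 2.
[face: up, row: 4, pile: 2, rank: 2, mark: dot] → row = 4 → Accepted. [face: up, row: 4, pile: 2, rank: 4, mark: dot] → row = 4 → Accepted.

Accepted, Accepted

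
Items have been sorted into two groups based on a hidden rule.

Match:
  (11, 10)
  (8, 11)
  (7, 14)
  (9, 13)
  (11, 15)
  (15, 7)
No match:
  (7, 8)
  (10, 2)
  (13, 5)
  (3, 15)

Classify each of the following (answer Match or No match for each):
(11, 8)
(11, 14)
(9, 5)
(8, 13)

The pattern is that an item is 'Match' exactly when: sum ≥ 19.
(11, 8): 11+8 = 19 — checks out, so Match.
(11, 14): 11+14 = 25 — checks out, so Match.
(9, 5): 9+5 = 14 — does not fit, so No match.
(8, 13): 8+13 = 21 — checks out, so Match.

Match, Match, No match, Match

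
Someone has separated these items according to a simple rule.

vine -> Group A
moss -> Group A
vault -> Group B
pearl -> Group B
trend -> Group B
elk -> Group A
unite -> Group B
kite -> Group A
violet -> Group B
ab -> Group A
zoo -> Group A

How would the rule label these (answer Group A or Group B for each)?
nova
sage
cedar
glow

Group A, Group A, Group B, Group A

The simplest hypothesis consistent with all the labels is: length ≤ 4.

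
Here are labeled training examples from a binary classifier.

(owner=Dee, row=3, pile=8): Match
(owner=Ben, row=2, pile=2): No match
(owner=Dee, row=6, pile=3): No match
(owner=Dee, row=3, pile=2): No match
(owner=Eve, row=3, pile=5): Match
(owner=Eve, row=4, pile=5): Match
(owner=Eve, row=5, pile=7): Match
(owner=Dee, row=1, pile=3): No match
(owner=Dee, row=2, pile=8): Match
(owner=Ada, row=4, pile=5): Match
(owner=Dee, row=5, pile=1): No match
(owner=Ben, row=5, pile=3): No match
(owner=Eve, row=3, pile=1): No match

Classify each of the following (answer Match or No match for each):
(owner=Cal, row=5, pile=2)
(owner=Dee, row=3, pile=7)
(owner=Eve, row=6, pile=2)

No match, Match, No match

The common property of the 'Match' items is: pile ≥ 5. No 'No match' item has it.
No match: (owner=Cal, row=5, pile=2), since pile = 2. Match: (owner=Dee, row=3, pile=7), since pile = 7. No match: (owner=Eve, row=6, pile=2), since pile = 2.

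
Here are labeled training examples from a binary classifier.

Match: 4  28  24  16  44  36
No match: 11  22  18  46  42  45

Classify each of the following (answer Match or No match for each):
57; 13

No match, No match

The pattern is that an item is 'Match' exactly when: multiple of 4.
No match: 57, since 57 = 4·14 + 1. No match: 13, since 13 = 4·3 + 1.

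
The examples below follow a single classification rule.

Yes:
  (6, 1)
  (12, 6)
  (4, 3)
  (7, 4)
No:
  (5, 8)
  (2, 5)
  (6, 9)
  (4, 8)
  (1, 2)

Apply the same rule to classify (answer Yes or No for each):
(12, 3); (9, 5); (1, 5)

Yes, Yes, No

The rule appears to be: first > second.
(12, 3) — 12 > 3, hence Yes.
(9, 5) — 9 > 5, hence Yes.
(1, 5) — 1 < 5, hence No.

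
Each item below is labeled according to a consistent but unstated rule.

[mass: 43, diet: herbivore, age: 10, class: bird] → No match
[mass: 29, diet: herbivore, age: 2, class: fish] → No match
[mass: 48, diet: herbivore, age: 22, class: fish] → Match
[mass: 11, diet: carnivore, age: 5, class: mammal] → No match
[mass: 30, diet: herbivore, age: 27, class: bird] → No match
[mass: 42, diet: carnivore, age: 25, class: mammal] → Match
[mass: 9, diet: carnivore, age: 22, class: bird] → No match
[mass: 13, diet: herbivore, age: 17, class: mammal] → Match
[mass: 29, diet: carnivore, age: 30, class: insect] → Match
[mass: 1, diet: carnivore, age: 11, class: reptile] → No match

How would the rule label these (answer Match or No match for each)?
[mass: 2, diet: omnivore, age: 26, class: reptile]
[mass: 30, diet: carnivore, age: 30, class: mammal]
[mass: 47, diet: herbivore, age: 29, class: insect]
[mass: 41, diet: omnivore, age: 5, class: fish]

Match, Match, Match, No match

The rule appears to be: class is not bird AND age ≥ 17.
[mass: 2, diet: omnivore, age: 26, class: reptile] — class is reptile, age = 26, hence Match.
[mass: 30, diet: carnivore, age: 30, class: mammal] — class is mammal, age = 30, hence Match.
[mass: 47, diet: herbivore, age: 29, class: insect] — class is insect, age = 29, hence Match.
[mass: 41, diet: omnivore, age: 5, class: fish] — class is fish, age = 5, hence No match.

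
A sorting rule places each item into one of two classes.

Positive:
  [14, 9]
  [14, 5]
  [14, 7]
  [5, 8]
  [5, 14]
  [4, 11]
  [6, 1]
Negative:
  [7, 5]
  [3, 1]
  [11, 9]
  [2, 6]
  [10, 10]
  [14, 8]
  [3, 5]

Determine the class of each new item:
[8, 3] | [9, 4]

Positive, Positive

One predicate separates the groups cleanly: sum is odd.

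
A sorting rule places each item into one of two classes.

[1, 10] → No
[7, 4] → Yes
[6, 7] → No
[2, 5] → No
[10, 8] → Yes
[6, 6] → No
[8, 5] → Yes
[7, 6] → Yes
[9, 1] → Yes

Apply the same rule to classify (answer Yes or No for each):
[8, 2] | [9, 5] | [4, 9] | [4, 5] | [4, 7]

Yes, Yes, No, No, No

Rule: first > second. This holds for each 'Yes' example and fails for each 'No' one.
[8, 2] → 8 > 2 → Yes. [9, 5] → 9 > 5 → Yes. [4, 9] → 4 < 9 → No. [4, 5] → 4 < 5 → No. [4, 7] → 4 < 7 → No.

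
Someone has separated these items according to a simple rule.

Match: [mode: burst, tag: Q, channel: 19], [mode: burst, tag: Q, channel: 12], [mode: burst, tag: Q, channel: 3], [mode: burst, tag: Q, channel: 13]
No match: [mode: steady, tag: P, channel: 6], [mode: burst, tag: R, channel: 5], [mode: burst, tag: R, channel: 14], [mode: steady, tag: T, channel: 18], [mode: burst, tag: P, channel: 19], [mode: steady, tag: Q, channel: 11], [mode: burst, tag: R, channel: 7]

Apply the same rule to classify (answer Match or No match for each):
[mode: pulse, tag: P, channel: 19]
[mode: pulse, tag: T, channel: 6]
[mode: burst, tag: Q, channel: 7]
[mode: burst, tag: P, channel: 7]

The classifier is using: mode is burst AND tag is Q.
[mode: pulse, tag: P, channel: 19] → mode is pulse, tag is P → No match.
[mode: pulse, tag: T, channel: 6] → mode is pulse, tag is T → No match.
[mode: burst, tag: Q, channel: 7] → mode is burst, tag is Q → Match.
[mode: burst, tag: P, channel: 7] → mode is burst, tag is P → No match.

No match, No match, Match, No match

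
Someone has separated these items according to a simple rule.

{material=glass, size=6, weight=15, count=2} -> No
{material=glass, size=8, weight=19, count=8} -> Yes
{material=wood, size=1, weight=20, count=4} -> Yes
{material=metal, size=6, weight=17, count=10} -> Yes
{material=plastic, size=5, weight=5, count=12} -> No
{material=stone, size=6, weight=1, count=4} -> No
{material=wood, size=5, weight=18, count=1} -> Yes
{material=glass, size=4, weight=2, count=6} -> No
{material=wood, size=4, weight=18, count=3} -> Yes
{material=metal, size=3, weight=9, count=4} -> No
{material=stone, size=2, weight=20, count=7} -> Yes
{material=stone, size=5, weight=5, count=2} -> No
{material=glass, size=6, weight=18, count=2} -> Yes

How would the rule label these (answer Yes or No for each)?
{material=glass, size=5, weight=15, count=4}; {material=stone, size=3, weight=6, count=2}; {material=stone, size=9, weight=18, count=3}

No, No, Yes

The rule appears to be: weight ≥ 17.
No: {material=glass, size=5, weight=15, count=4}, since weight = 15. No: {material=stone, size=3, weight=6, count=2}, since weight = 6. Yes: {material=stone, size=9, weight=18, count=3}, since weight = 18.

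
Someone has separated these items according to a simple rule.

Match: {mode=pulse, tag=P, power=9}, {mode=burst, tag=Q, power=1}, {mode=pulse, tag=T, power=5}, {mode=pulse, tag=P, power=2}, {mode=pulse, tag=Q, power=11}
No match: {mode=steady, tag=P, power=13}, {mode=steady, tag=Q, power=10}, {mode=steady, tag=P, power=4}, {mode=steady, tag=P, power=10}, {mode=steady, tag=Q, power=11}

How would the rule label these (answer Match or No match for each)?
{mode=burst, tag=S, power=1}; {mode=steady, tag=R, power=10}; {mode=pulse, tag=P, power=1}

Match, No match, Match

Rule: mode is not steady. This holds for each 'Match' example and fails for each 'No match' one.
{mode=burst, tag=S, power=1}: mode is burst, has this property → Match.
{mode=steady, tag=R, power=10}: mode is steady, does not pass → No match.
{mode=pulse, tag=P, power=1}: mode is pulse, has this property → Match.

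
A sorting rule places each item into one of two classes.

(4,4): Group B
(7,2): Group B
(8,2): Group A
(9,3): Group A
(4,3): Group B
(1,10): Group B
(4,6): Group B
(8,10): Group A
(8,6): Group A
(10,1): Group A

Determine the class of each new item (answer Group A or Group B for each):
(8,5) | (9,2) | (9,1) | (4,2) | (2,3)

Group A, Group A, Group A, Group B, Group B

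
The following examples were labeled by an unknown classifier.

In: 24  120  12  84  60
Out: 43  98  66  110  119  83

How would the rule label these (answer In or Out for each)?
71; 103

Out, Out

The pattern is that an item is 'In' exactly when: multiple of 4.
71: 71 = 4·17 + 3, doesn't match → Out. 103: 103 = 4·25 + 3, doesn't match → Out.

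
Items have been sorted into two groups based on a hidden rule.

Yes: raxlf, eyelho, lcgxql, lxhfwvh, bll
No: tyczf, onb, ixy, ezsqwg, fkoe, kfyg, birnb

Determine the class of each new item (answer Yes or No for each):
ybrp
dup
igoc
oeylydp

No, No, No, Yes

Every 'Yes' example satisfies: contains 'l'. None of the 'No' examples do.
ybrp: no 'l' — doesn't qualify, so No.
dup: no 'l' — doesn't qualify, so No.
igoc: no 'l' — doesn't qualify, so No.
oeylydp: has 'l' — checks out, so Yes.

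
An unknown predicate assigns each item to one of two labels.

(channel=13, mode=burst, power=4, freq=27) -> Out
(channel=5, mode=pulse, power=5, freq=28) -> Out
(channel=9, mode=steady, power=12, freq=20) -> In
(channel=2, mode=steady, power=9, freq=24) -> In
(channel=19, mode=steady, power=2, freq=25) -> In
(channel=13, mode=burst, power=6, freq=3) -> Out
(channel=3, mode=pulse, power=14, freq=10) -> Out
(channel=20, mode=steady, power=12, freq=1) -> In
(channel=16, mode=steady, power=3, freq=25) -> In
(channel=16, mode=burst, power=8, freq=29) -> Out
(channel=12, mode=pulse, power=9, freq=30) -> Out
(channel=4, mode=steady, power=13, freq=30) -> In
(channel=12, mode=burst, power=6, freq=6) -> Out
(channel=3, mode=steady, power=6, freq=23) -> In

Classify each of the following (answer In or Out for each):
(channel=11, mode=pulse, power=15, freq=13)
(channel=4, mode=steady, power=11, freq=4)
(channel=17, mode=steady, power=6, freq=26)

Out, In, In

Checking candidate rules against both groups, what survives is: mode is steady.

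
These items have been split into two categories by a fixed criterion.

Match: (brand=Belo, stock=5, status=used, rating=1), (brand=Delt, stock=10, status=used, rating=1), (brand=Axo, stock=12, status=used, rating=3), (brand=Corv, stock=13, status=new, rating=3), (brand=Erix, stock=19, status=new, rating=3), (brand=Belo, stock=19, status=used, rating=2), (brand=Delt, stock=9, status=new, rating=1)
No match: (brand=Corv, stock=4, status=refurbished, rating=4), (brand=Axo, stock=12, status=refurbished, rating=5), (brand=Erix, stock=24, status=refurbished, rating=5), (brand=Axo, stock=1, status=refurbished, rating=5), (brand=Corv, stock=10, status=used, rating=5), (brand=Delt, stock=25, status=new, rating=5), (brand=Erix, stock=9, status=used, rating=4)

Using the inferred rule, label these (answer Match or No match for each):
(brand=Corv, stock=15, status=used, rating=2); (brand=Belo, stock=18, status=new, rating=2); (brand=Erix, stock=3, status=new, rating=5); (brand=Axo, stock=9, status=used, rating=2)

Match, Match, No match, Match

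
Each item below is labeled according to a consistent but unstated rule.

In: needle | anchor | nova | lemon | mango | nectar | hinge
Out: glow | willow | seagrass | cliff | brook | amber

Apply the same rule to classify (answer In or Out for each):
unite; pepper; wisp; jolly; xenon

In, Out, Out, Out, In

The rule appears to be: contains 'n'.
unite: has 'n', passes → In.
pepper: no 'n', doesn't match → Out.
wisp: no 'n', doesn't match → Out.
jolly: no 'n', doesn't match → Out.
xenon: has 'n', passes → In.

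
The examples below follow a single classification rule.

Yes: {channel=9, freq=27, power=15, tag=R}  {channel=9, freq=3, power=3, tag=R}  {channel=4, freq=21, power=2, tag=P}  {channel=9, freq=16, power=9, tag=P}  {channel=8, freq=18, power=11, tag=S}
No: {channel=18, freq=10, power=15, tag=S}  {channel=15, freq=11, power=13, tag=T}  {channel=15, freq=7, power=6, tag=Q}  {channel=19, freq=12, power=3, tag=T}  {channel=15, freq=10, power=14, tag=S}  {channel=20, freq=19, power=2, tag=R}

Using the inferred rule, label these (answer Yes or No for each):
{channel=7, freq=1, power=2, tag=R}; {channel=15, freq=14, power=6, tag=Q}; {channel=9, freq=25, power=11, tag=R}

'Yes' ⟺ channel ≤ 9.
Yes: {channel=7, freq=1, power=2, tag=R}, since channel = 7. No: {channel=15, freq=14, power=6, tag=Q}, since channel = 15. Yes: {channel=9, freq=25, power=11, tag=R}, since channel = 9.

Yes, No, Yes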